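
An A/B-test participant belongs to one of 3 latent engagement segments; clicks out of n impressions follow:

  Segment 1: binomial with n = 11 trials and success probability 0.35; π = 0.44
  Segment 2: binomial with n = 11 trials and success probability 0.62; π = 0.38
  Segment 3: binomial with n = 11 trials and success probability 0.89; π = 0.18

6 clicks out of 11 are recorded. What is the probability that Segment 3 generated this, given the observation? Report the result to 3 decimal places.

0.005

P(component k | x) = P(Z=k)·f_k(x) / marginal(x), where marginal(x) = Σ_j P(Z=j)·f_j(x).
Evaluate each component's likelihood at the observed value:
  f_1 = C(11,6)·0.35^6·0.65^5 = 462·0.00183827·0.116029 = 0.098541
  f_2 = C(11,6)·0.62^6·0.38^5 = 462·0.0568002·0.00792352 = 0.207927
  f_3 = C(11,6)·0.89^6·0.11^5 = 462·0.496981·1.61051e-05 = 0.00369782
Multiply by the mixture weights:
  P(Z=1)·f_1 = 0.44 × 0.098541 = 0.043358
  P(Z=2)·f_2 = 0.38 × 0.207927 = 0.0790121
  P(Z=3)·f_3 = 0.18 × 0.00369782 = 0.000665607
Marginal: 0.043358 + 0.0790121 + 0.000665607 = 0.123036
P(Segment 3 | data) ≈ 0.005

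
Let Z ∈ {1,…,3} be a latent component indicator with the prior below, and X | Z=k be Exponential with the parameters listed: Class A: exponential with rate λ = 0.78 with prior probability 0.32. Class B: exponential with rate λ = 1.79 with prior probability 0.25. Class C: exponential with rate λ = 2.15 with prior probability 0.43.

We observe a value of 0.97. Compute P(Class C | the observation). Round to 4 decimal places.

0.3695

The responsibility of component k is w_k f_k(x) divided by Σ_j w_j f_j(x).
Exponential densities:
  f_A = 0.78·e^(−0.78·0.97) = 0.78·e^(−0.7566) = 0.366022
  f_B = 1.79·e^(−1.79·0.97) = 1.79·e^(−1.7363) = 0.315346
  f_C = 2.15·e^(−2.15·0.97) = 2.15·e^(−2.0855) = 0.267127
Weight by the priors:
  w_A·f_A = 0.32 × 0.366022 = 0.117127
  w_B·f_B = 0.25 × 0.315346 = 0.0788365
  w_C·f_C = 0.43 × 0.267127 = 0.114864
Normaliser: 0.117127 + 0.0788365 + 0.114864 = 0.310828
P(Class C | x) = 0.114864 / 0.310828 ≈ 0.3695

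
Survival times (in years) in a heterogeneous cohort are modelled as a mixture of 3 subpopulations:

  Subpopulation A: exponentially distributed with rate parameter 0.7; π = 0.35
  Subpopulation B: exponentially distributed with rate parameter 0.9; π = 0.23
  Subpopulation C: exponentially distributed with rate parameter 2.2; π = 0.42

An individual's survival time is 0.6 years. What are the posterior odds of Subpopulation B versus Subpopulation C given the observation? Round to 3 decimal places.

The posterior odds equal the prior odds times the likelihood ratio: (P(Z=i)/P(Z=j))·(f_i(x)/f_j(x)).
Component likelihoods at x = 0.6 years:
  p_A = 0.7·e^(−0.7·0.6) = 0.7·e^(−0.4200) = 0.459933
  p_B = 0.9·e^(−0.9·0.6) = 0.9·e^(−0.5400) = 0.524473
  p_C = 2.2·e^(−2.2·0.6) = 2.2·e^(−1.3200) = 0.587698
Posterior odds = (P(Z=B)·p_B) / (P(Z=C)·p_C) = (0.23·0.524473) / (0.42·0.587698) = 0.120629 / 0.246833 ≈ 0.489

0.489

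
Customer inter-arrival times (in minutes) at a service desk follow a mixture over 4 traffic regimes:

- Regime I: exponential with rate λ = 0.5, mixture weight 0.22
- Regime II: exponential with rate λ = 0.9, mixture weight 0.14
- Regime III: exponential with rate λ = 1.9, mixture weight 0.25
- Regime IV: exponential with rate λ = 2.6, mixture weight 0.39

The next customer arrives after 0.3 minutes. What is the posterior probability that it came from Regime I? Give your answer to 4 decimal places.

Apply Bayes' rule: the posterior for each component is proportional to its prior times its likelihood at x.
Component likelihoods at x = 0.3 minutes:
  p_I = 0.5·e^(−0.5·0.3) = 0.5·e^(−0.1500) = 0.430354
  p_II = 0.9·e^(−0.9·0.3) = 0.9·e^(−0.2700) = 0.687042
  p_III = 1.9·e^(−1.9·0.3) = 1.9·e^(−0.5700) = 1.0745
  p_IV = 2.6·e^(−2.6·0.3) = 2.6·e^(−0.7800) = 1.19186
Weight by the priors:
  P(Z=I)·p_I = 0.22 × 0.430354 = 0.0946779
  P(Z=II)·p_II = 0.14 × 0.687042 = 0.0961858
  P(Z=III)·p_III = 0.25 × 1.0745 = 0.268625
  P(Z=IV)·p_IV = 0.39 × 1.19186 = 0.464824
Evidence: 0.0946779 + 0.0961858 + 0.268625 + 0.464824 = 0.924312
Responsibility of Regime I: 0.0946779 / 0.924312 ≈ 0.1024

0.1024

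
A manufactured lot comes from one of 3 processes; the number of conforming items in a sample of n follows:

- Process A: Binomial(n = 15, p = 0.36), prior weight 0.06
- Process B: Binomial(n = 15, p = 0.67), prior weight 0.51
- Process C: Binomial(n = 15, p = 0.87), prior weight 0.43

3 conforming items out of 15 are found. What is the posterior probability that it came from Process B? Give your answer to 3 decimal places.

0.019

Posterior ∝ prior × likelihood, so P(k | x) ∝ π_k f_k(x); normalise over all components.
Binomial probabilities:
  L_A = C(15,3)·0.36^3·0.64^12 = 455·0.046656·0.00472237 = 0.100249
  L_B = C(15,3)·0.67^3·0.33^12 = 455·0.300763·1.66789e-06 = 0.000228246
  L_C = C(15,3)·0.87^3·0.13^12 = 455·0.658503·2.32981e-11 = 6.98055e-09
Weight by the priors:
  π_A·L_A = 0.06 × 0.100249 = 0.00601492
  π_B·L_B = 0.51 × 0.000228246 = 0.000116405
  π_C·L_C = 0.43 × 6.98055e-09 = 3.00163e-09
Marginal: 0.00601492 + 0.000116405 + 3.00163e-09 = 0.00613133
P(Process B | x) = 0.000116405 / 0.00613133 ≈ 0.019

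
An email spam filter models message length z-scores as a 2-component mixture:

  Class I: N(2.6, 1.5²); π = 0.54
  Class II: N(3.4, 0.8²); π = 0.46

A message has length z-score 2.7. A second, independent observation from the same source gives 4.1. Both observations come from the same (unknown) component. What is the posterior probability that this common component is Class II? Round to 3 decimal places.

P(component k | x) = w_k·f_k(x) / marginal(x), where marginal(x) = Σ_j w_j·f_j(x).
Since both observations come from the same component, the likelihood for component k is f_k(x₁)·f_k(x₂).
  f_I = [(1/(1.5·√(2π)))·exp(−(2.7−2.6)²/(2·1.5²)) = 0.265962·exp(-0.00222) = 0.265371] × [0.161314] = 0.042808
  f_II = [(1/(0.8·√(2π)))·exp(−(2.7−3.4)²/(2·0.8²)) = 0.498678·exp(-0.38281) = 0.340069] × [0.340069] = 0.115647
Unnormalised posteriors:
  w_I·f_I = 0.54 × 0.042808 = 0.0231163
  w_II·f_II = 0.46 × 0.115647 = 0.0531975
Denominator: 0.0231163 + 0.0531975 = 0.0763138
So the posterior for Class II is 0.0531975 / 0.0763138 ≈ 0.697.

0.697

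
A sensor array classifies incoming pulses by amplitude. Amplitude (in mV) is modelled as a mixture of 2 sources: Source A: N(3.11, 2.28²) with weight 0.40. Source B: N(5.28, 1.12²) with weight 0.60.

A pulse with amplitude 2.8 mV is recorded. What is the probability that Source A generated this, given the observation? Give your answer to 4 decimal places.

0.7902

Apply Bayes' rule: the posterior for each component is proportional to its prior times its likelihood at x.
Evaluate each component's likelihood at the observed value:
  f_A = (1/(2.28·√(2π)))·exp(−(2.8−3.11)²/(2·2.28²)) = 0.174975·exp(-0.00924) = 0.173365
  f_B = (1/(1.12·√(2π)))·exp(−(2.8−5.28)²/(2·1.12²)) = 0.356198·exp(-2.45153) = 0.0306906
Unnormalised posteriors:
  π_A·f_A = 0.40 × 0.173365 = 0.0693459
  π_B·f_B = 0.60 × 0.0306906 = 0.0184144
Marginal: 0.0693459 + 0.0184144 = 0.0877603
P(Source A | 2.8 mV) = 0.0693459 / 0.0877603 ≈ 0.7902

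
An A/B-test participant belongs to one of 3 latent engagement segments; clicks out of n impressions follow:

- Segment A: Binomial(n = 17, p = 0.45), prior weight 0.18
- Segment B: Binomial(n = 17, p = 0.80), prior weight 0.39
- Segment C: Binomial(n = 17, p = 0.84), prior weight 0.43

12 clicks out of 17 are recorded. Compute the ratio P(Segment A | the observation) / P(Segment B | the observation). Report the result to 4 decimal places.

0.0728

Since P(k|x) ∝ π_k f_k(x), the posterior odds are π_i f_i(x) / (π_j f_j(x)).
Component likelihoods at x = 12 clicks out of 17:
  L_A = C(17,12)·0.45^12·0.55^5 = 6188·6.89525e-05·0.0503284 = 0.021474
  L_B = C(17,12)·0.80^12·0.20^5 = 6188·0.0687195·0.00032 = 0.136076
  L_C = C(17,12)·0.84^12·0.16^5 = 6188·0.12341·0.000104858 = 0.0800759
Odds = (0.18/0.39) × (0.021474/0.136076) = 0.461538 × 0.15781 ≈ 0.0728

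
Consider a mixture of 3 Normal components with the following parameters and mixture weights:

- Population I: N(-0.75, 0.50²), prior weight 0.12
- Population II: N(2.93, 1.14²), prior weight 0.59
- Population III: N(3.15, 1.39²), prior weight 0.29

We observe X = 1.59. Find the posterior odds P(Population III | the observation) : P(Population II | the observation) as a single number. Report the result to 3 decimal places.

0.428

Only the two components matter; the odds are (π_i f_i(x)) / (π_j f_j(x)).
Normal densities:
  L_I = (1/(0.50·√(2π)))·exp(−(1.59−-0.75)²/(2·0.50²)) = 0.797885·exp(-10.95120) = 1.39925e-05
  L_II = (1/(1.14·√(2π)))·exp(−(1.59−2.93)²/(2·1.14²)) = 0.349949·exp(-0.69083) = 0.175381
  L_III = (1/(1.39·√(2π)))·exp(−(1.59−3.15)²/(2·1.39²)) = 0.287009·exp(-0.62978) = 0.152892
0.0443387 / 0.103475 ≈ 0.428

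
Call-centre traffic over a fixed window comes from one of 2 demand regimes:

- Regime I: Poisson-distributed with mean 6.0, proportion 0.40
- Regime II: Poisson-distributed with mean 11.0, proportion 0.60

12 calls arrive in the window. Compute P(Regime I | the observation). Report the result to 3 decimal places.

0.064

The responsibility of component k is π_k f_k(x) divided by Σ_j π_j f_j(x).
Component likelihoods at x = 12 calls:
  p_I = e^(−6.0)·6.0^12/12! = 0.0112645
  p_II = e^(−11.0)·11.0^12/12! = 0.10943
Multiply by the mixture weights:
  π_I·p_I = 0.40 × 0.0112645 = 0.00450579
  π_II·p_II = 0.60 × 0.10943 = 0.0656579
Sum: 0.00450579 + 0.0656579 = 0.0701637
P(Regime I | data) ≈ 0.064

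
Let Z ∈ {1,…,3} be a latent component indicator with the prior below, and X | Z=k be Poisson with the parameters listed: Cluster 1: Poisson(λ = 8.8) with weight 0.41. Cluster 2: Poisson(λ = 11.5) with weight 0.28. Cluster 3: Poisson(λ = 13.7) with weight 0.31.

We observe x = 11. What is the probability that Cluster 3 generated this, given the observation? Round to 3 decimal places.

Posterior ∝ prior × likelihood, so P(k | x) ∝ π_k f_k(x); normalise over all components.
Component likelihoods at x = 11:
  p_1 = e^(−8.8)·8.8^11/11! = 0.092547
  p_2 = e^(−11.5)·11.5^11/11! = 0.118068
  p_3 = e^(−13.7)·13.7^11/11! = 0.0897297
Unnormalised posteriors:
  π_1·p_1 = 0.41 × 0.092547 = 0.0379443
  π_2·p_2 = 0.28 × 0.118068 = 0.0330592
  π_3·p_3 = 0.31 × 0.0897297 = 0.0278162
Marginal: 0.0379443 + 0.0330592 + 0.0278162 = 0.0988196
P(Cluster 3 | x) = 0.0278162 / 0.0988196 ≈ 0.281

0.281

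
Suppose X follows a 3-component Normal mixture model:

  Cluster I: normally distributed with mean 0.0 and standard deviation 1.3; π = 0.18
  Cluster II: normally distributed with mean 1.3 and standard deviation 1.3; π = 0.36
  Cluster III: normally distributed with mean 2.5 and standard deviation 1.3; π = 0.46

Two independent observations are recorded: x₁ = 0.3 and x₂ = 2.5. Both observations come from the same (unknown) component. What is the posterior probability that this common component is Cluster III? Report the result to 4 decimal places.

0.3517

P(component k | x) = π_k·f_k(x) / marginal(x), where marginal(x) = Σ_j π_j·f_j(x).
Since both observations come from the same component, the likelihood for component k is f_k(x₁)·f_k(x₂).
  f_I = [0.298815] × [0.0482956] = 0.0144315
  f_II = [0.228285] × [0.20042] = 0.0457529
  f_III = [0.0732955] × [0.306879] = 0.0224928
Unnormalised posteriors:
  π_I·f_I = 0.18 × 0.0144315 = 0.00259766
  π_II·f_II = 0.36 × 0.0457529 = 0.0164711
  π_III·f_III = 0.46 × 0.0224928 = 0.0103467
Sum: 0.00259766 + 0.0164711 + 0.0103467 = 0.0294154
Responsibility of Cluster III: 0.0103467 / 0.0294154 ≈ 0.3517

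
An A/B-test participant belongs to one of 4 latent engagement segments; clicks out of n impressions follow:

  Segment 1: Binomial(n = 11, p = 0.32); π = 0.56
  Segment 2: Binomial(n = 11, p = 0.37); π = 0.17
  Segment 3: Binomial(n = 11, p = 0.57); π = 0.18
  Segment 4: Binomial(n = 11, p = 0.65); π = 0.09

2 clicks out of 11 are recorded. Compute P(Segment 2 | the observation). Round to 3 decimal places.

Posterior ∝ prior × likelihood, so P(k | x) ∝ w_k f_k(x); normalise over all components.
Component likelihoods at x = 2 clicks out of 11:
  L_1 = 0.175083
  L_2 = 0.117715
  L_3 = 0.00898108
  L_4 = 0.00183148
Weight by the priors:
  w_1·L_1 = 0.56 × 0.175083 = 0.0980462
  w_2·L_2 = 0.17 × 0.117715 = 0.0200115
  w_3·L_3 = 0.18 × 0.00898108 = 0.00161659
  w_4·L_4 = 0.09 × 0.00183148 = 0.000164833
Sum: 0.0980462 + 0.0200115 + 0.00161659 + 0.000164833 = 0.119839
P(Segment 2 | x) ≈ 0.167

0.167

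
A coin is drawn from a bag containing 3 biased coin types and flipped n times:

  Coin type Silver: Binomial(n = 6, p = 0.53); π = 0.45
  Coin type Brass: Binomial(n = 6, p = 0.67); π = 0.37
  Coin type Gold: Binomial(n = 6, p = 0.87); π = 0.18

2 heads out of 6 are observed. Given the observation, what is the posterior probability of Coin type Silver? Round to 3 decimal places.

0.754

Apply Bayes' rule: the posterior for each component is proportional to its prior times its likelihood at x.
Evaluate each component's likelihood at the observed value:
  p_Silver = 0.205605
  p_Brass = 0.079854
  p_Gold = 0.00324267
Prior × likelihood for each component:
  P(Z=Silver)·p_Silver = 0.45 × 0.205605 = 0.0925224
  P(Z=Brass)·p_Brass = 0.37 × 0.079854 = 0.029546
  P(Z=Gold)·p_Gold = 0.18 × 0.00324267 = 0.000583681
Normaliser: 0.0925224 + 0.029546 + 0.000583681 = 0.122652
P(Coin type Silver | 2 heads out of 6) = 0.0925224 / 0.122652 ≈ 0.754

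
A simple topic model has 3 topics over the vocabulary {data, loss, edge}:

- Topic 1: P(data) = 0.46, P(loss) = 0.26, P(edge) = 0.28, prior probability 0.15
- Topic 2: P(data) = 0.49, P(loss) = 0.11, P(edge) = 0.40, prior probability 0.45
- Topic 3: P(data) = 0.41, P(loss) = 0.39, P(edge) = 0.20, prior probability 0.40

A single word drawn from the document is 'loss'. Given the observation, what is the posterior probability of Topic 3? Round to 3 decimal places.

0.638

Apply Bayes' rule: the posterior for each component is proportional to its prior times its likelihood at x.
Component likelihoods at x = 'loss':
  L_1 = P(loss | comp) = 0.26
  L_2 = P(loss | comp) = 0.11
  L_3 = P(loss | comp) = 0.39
Unnormalised posteriors:
  P(Z=1)·L_1 = 0.15 × 0.26 = 0.039
  P(Z=2)·L_2 = 0.45 × 0.11 = 0.0495
  P(Z=3)·L_3 = 0.40 × 0.39 = 0.156
Sum: 0.039 + 0.0495 + 0.156 = 0.2445
Responsibility of Topic 3: 0.156 / 0.2445 ≈ 0.638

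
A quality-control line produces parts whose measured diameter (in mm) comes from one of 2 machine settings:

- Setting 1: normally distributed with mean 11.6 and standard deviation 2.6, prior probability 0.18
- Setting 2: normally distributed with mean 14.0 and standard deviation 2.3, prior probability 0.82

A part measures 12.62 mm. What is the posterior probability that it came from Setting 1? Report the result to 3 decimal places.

0.177

Apply Bayes' rule: the posterior for each component is proportional to its prior times its likelihood at x.
Normal densities:
  p_1 = (1/(2.6·√(2π)))·exp(−(12.62−11.6)²/(2·2.6²)) = 0.153439·exp(-0.07695) = 0.142075
  p_2 = (1/(2.3·√(2π)))·exp(−(12.62−14.0)²/(2·2.3²)) = 0.173453·exp(-0.18000) = 0.14488
Unnormalised posteriors:
  π_1·p_1 = 0.18 × 0.142075 = 0.0255734
  π_2·p_2 = 0.82 × 0.14488 = 0.118802
Marginal: 0.0255734 + 0.118802 = 0.144375
P(Setting 1 | the observation) ≈ 0.177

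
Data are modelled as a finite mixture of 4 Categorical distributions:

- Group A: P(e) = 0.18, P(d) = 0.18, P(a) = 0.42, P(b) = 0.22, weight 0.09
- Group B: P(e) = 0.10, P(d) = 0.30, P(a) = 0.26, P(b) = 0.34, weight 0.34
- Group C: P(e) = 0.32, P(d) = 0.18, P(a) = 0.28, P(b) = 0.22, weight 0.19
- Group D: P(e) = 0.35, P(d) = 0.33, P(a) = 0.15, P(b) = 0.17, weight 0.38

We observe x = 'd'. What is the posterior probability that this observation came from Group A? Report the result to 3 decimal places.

0.058

Posterior ∝ prior × likelihood, so P(k | x) ∝ π_k f_k(x); normalise over all components.
Evaluate each component's likelihood at the observed value:
  f_A = 0.18
  f_B = 0.3
  f_C = 0.18
  f_D = 0.33
Prior × likelihood for each component:
  π_A·f_A = 0.09 × 0.18 = 0.0162
  π_B·f_B = 0.34 × 0.3 = 0.102
  π_C·f_C = 0.19 × 0.18 = 0.0342
  π_D·f_D = 0.38 × 0.33 = 0.1254
Marginal: 0.0162 + 0.102 + 0.0342 + 0.1254 = 0.2778
P(Group A | data) ≈ 0.058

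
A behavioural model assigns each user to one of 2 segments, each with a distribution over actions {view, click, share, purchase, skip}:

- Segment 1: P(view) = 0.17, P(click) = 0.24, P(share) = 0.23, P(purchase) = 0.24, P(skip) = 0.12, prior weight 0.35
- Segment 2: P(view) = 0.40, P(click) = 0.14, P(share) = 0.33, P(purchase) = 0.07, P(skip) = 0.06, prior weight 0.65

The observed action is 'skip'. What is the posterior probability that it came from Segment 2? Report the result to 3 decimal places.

0.481

Posterior ∝ prior × likelihood, so P(k | x) ∝ P(Z=k) f_k(x); normalise over all components.
Categorical probabilities:
  p_1 = 0.12
  p_2 = 0.06
Weight by the priors:
  P(Z=1)·p_1 = 0.35 × 0.12 = 0.042
  P(Z=2)·p_2 = 0.65 × 0.06 = 0.039
Sum: 0.042 + 0.039 = 0.081
P(Segment 2 | 'skip') = 0.039 / 0.081 ≈ 0.481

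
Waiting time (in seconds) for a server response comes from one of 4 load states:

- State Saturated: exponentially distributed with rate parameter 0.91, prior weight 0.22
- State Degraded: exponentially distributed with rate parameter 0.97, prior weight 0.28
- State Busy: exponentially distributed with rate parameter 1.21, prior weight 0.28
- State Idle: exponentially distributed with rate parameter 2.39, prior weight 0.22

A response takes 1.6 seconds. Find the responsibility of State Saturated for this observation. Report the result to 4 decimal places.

Apply Bayes' rule: the posterior for each component is proportional to its prior times its likelihood at x.
Evaluate each component's likelihood at the observed value:
  f_Saturated = 0.91·e^(−0.91·1.6) = 0.91·e^(−1.4560) = 0.212182
  f_Degraded = 0.97·e^(−0.97·1.6) = 0.97·e^(−1.5520) = 0.205469
  f_Busy = 1.21·e^(−1.21·1.6) = 1.21·e^(−1.9360) = 0.174579
  f_Idle = 2.39·e^(−2.39·1.6) = 2.39·e^(−3.8240) = 0.0521982
Unnormalised posteriors:
  P(Z=Saturated)·f_Saturated = 0.22 × 0.212182 = 0.04668
  P(Z=Degraded)·f_Degraded = 0.28 × 0.205469 = 0.0575314
  P(Z=Busy)·f_Busy = 0.28 × 0.174579 = 0.048882
  P(Z=Idle)·f_Idle = 0.22 × 0.0521982 = 0.0114836
Denominator: 0.04668 + 0.0575314 + 0.048882 + 0.0114836 = 0.164577
Responsibility of State Saturated: 0.04668 / 0.164577 ≈ 0.2836

0.2836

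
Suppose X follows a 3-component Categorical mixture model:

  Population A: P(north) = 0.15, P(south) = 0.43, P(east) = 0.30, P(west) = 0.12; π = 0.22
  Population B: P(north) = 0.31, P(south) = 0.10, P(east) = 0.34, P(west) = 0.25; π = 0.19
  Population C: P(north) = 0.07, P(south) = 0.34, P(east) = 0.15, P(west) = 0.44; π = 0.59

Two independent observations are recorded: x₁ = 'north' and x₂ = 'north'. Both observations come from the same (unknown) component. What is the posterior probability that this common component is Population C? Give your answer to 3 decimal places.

By Bayes' theorem, P(k | x) = π_k f_k(x) / Σ_j π_j f_j(x).
Since both observations come from the same component, the likelihood for component k is f_k(x₁)·f_k(x₂).
  p_A = [P(north | comp) = 0.15] × [0.15] = 0.0225
  p_B = [P(north | comp) = 0.31] × [0.31] = 0.0961
  p_C = [P(north | comp) = 0.07] × [0.07] = 0.0049
Weight by the priors:
  π_A·p_A = 0.22 × 0.0225 = 0.00495
  π_B·p_B = 0.19 × 0.0961 = 0.018259
  π_C·p_C = 0.59 × 0.0049 = 0.002891
Denominator: 0.00495 + 0.018259 + 0.002891 = 0.0261
So the posterior for Population C is 0.002891 / 0.0261 ≈ 0.111.

0.111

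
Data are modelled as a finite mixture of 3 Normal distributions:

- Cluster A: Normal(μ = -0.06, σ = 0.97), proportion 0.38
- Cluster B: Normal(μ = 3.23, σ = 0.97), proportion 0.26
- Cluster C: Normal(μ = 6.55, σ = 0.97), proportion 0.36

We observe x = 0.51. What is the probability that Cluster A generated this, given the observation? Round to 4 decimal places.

By Bayes' theorem, P(k | x) = w_k f_k(x) / Σ_j w_j f_j(x).
Component likelihoods at x = 0.51:
  f_A = (1/(0.97·√(2π)))·exp(−(0.51−-0.06)²/(2·0.97²)) = 0.411281·exp(-0.17265) = 0.346063
  f_B = (1/(0.97·√(2π)))·exp(−(0.51−3.23)²/(2·0.97²)) = 0.411281·exp(-3.93155) = 0.00806651
  f_C = (1/(0.97·√(2π)))·exp(−(0.51−6.55)²/(2·0.97²)) = 0.411281·exp(-19.38654) = 1.56556e-09
Weight by the priors:
  w_A·f_A = 0.38 × 0.346063 = 0.131504
  w_B·f_B = 0.26 × 0.00806651 = 0.00209729
  w_C·f_C = 0.36 × 1.56556e-09 = 5.63601e-10
Denominator: 0.131504 + 0.00209729 + 5.63601e-10 = 0.133601
So the posterior for Cluster A is 0.131504 / 0.133601 ≈ 0.9843.

0.9843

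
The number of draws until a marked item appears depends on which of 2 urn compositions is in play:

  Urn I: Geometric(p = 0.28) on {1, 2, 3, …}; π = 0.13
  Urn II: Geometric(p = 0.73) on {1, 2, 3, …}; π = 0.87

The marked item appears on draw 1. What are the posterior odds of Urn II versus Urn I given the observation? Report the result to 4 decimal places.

Since P(k|x) ∝ P(Z=k) f_k(x), the posterior odds are P(Z=i) f_i(x) / (P(Z=j) f_j(x)).
Component likelihoods at x = 1:
  p_I = 0.28
  p_II = 0.73
Posterior odds = (P(Z=II)·p_II) / (P(Z=I)·p_I) = (0.87·0.73) / (0.13·0.28) = 0.6351 / 0.0364 ≈ 17.4478

17.4478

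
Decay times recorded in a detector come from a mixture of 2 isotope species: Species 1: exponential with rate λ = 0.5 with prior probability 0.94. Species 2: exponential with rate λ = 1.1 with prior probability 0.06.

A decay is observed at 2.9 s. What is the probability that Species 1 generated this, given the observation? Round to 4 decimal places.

Apply Bayes' rule: the posterior for each component is proportional to its prior times its likelihood at x.
Exponential densities:
  p_1 = 0.5·e^(−0.5·2.9) = 0.5·e^(−1.4500) = 0.117285
  p_2 = 1.1·e^(−1.1·2.9) = 1.1·e^(−3.1900) = 0.0452891
Weight by the priors:
  P(Z=1)·p_1 = 0.94 × 0.117285 = 0.110248
  P(Z=2)·p_2 = 0.06 × 0.0452891 = 0.00271734
Denominator: 0.110248 + 0.00271734 = 0.112965
P(Species 1 | data) ≈ 0.9759

0.9759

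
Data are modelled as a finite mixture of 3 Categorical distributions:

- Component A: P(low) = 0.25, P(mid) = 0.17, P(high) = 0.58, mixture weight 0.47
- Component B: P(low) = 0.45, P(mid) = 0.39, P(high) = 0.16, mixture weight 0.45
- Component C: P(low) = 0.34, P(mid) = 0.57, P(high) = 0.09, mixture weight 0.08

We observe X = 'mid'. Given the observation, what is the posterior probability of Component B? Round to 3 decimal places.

0.583

Posterior ∝ prior × likelihood, so P(k | x) ∝ w_k f_k(x); normalise over all components.
Evaluate each component's likelihood at the observed value:
  L_A = 0.17
  L_B = 0.39
  L_C = 0.57
Prior × likelihood for each component:
  w_A·L_A = 0.47 × 0.17 = 0.0799
  w_B·L_B = 0.45 × 0.39 = 0.1755
  w_C·L_C = 0.08 × 0.57 = 0.0456
Marginal: 0.0799 + 0.1755 + 0.0456 = 0.301
P(Component B | x) ≈ 0.583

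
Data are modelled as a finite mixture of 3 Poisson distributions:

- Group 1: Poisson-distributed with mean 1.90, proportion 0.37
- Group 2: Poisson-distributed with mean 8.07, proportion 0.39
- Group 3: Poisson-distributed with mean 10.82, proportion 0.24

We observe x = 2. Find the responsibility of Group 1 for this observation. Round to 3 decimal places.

0.959

Posterior ∝ prior × likelihood, so P(k | x) ∝ w_k f_k(x); normalise over all components.
Poisson probabilities:
  L_1 = 0.269971
  L_2 = 0.010185
  L_3 = 0.00117046
Weight by the priors:
  w_1·L_1 = 0.37 × 0.269971 = 0.0998894
  w_2·L_2 = 0.39 × 0.010185 = 0.00397215
  w_3·L_3 = 0.24 × 0.00117046 = 0.000280911
Sum: 0.0998894 + 0.00397215 + 0.000280911 = 0.104142
Responsibility of Group 1: 0.0998894 / 0.104142 ≈ 0.959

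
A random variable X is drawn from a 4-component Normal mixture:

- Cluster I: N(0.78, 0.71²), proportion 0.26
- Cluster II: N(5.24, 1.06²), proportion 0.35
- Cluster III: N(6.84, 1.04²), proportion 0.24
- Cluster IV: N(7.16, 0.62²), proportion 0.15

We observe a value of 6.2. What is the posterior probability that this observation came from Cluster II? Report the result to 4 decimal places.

0.4536

By Bayes' theorem, P(k | x) = π_k f_k(x) / Σ_j π_j f_j(x).
Component likelihoods at x = 6.2:
  L_I = (1/(0.71·√(2π)))·exp(−(6.2−0.78)²/(2·0.71²)) = 0.561891·exp(-29.13747) = 1.24568e-13
  L_II = (1/(1.06·√(2π)))·exp(−(6.2−5.24)²/(2·1.06²)) = 0.376361·exp(-0.41011) = 0.249744
  L_III = (1/(1.04·√(2π)))·exp(−(6.2−6.84)²/(2·1.04²)) = 0.383598·exp(-0.18935) = 0.317427
  L_IV = (1/(0.62·√(2π)))·exp(−(6.2−7.16)²/(2·0.62²)) = 0.643455·exp(-1.19875) = 0.194047
Unnormalised posteriors:
  π_I·L_I = 0.26 × 1.24568e-13 = 3.23878e-14
  π_II·L_II = 0.35 × 0.249744 = 0.0874105
  π_III·L_III = 0.24 × 0.317427 = 0.0761824
  π_IV·L_IV = 0.15 × 0.194047 = 0.0291071
Sum: 3.23878e-14 + 0.0874105 + 0.0761824 + 0.0291071 = 0.1927
Responsibility of Cluster II: 0.0874105 / 0.1927 ≈ 0.4536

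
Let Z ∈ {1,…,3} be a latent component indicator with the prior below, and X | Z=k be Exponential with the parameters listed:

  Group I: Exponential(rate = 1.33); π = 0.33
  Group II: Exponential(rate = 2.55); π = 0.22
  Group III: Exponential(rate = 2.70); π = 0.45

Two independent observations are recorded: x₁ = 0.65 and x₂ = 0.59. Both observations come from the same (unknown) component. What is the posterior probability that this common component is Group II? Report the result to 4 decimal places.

0.2102

By Bayes' theorem, P(k | x) = π_k f_k(x) / Σ_j π_j f_j(x).
Since both observations come from the same component, the likelihood for component k is f_k(x₁)·f_k(x₂).
  L_I = [1.33·e^(−1.33·0.65) = 1.33·e^(−0.8645) = 0.560279] × [0.606821] = 0.339989
  L_II = [2.55·e^(−2.55·0.65) = 2.55·e^(−1.6575) = 0.486068] × [0.566427] = 0.275322
  L_III = [2.70·e^(−2.70·0.65) = 2.70·e^(−1.7550) = 0.46685] × [0.54895] = 0.256277
Prior × likelihood for each component:
  π_I·L_I = 0.33 × 0.339989 = 0.112196
  π_II·L_II = 0.22 × 0.275322 = 0.0605709
  π_III·L_III = 0.45 × 0.256277 = 0.115325
Normaliser: 0.112196 + 0.0605709 + 0.115325 = 0.288092
Responsibility of Group II: 0.0605709 / 0.288092 ≈ 0.2102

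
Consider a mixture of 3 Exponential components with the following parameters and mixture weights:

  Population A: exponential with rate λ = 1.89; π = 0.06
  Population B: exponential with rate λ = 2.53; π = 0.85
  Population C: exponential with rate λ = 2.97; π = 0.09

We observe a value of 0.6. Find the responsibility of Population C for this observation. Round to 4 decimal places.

Posterior ∝ prior × likelihood, so P(k | x) ∝ w_k f_k(x); normalise over all components.
Component likelihoods at x = 0.6:
  L_A = 1.89·e^(−1.89·0.6) = 1.89·e^(−1.1340) = 0.608096
  L_B = 2.53·e^(−2.53·0.6) = 2.53·e^(−1.5180) = 0.554449
  L_C = 2.97·e^(−2.97·0.6) = 2.97·e^(−1.7820) = 0.499855
Weight by the priors:
  w_A·L_A = 0.06 × 0.608096 = 0.0364857
  w_B·L_B = 0.85 × 0.554449 = 0.471282
  w_C·L_C = 0.09 × 0.499855 = 0.0449869
Marginal: 0.0364857 + 0.471282 + 0.0449869 = 0.552754
P(Population C | data) ≈ 0.0814

0.0814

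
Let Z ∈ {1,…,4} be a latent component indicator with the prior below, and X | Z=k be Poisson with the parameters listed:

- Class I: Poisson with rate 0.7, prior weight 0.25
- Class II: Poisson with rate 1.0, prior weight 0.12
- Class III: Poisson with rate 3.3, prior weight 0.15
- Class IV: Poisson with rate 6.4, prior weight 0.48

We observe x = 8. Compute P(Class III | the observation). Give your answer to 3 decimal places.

0.033

Posterior ∝ prior × likelihood, so P(k | x) ∝ w_k f_k(x); normalise over all components.
Poisson probabilities:
  f_I = 7.09999e-07
  f_II = 9.12399e-06
  f_III = 0.0128653
  f_IV = 0.115994
Prior × likelihood for each component:
  w_I·f_I = 0.25 × 7.09999e-07 = 1.775e-07
  w_II·f_II = 0.12 × 9.12399e-06 = 1.09488e-06
  w_III·f_III = 0.15 × 0.0128653 = 0.00192979
  w_IV·f_IV = 0.48 × 0.115994 = 0.055677
Evidence: 1.775e-07 + 1.09488e-06 + 0.00192979 + 0.055677 = 0.0576081
So the posterior for Class III is 0.00192979 / 0.0576081 ≈ 0.033.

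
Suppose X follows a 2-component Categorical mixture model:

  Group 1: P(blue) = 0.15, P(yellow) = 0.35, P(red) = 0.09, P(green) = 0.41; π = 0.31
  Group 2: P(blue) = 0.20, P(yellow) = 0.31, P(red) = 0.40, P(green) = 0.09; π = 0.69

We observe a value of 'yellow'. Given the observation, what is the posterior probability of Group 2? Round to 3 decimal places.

0.663

Posterior ∝ prior × likelihood, so P(k | x) ∝ w_k f_k(x); normalise over all components.
Evaluate each component's likelihood at the observed value:
  p_1 = 0.35
  p_2 = 0.31
Multiply by the mixture weights:
  w_1·p_1 = 0.31 × 0.35 = 0.1085
  w_2·p_2 = 0.69 × 0.31 = 0.2139
Denominator: 0.1085 + 0.2139 = 0.3224
P(Group 2 | data) ≈ 0.663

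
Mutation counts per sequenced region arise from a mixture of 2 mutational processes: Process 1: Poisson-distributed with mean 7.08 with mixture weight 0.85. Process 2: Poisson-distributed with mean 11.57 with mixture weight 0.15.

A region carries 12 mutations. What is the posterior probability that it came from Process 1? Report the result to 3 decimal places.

P(component k | x) = π_k·f_k(x) / marginal(x), where marginal(x) = Σ_j π_j·f_j(x).
Evaluate each component's likelihood at the observed value:
  p_1 = 0.0278777
  p_2 = 0.113469
Prior × likelihood for each component:
  π_1·p_1 = 0.85 × 0.0278777 = 0.0236961
  π_2·p_2 = 0.15 × 0.113469 = 0.0170203
Marginal: 0.0236961 + 0.0170203 = 0.0407164
Responsibility of Process 1: 0.0236961 / 0.0407164 ≈ 0.582

0.582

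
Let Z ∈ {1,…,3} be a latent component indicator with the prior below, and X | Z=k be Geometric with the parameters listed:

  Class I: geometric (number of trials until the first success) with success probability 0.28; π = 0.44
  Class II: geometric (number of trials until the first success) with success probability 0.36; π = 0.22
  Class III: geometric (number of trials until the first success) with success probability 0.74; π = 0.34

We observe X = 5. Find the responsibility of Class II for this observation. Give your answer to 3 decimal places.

Posterior ∝ prior × likelihood, so P(k | x) ∝ w_k f_k(x); normalise over all components.
Component likelihoods at x = 5:
  f_I = 0.28·(1−0.28)^4 = 0.28·0.268739 = 0.0752468
  f_II = 0.36·(1−0.36)^4 = 0.36·0.167772 = 0.060398
  f_III = 0.74·(1−0.74)^4 = 0.74·0.00456976 = 0.00338162
Prior × likelihood for each component:
  w_I·f_I = 0.44 × 0.0752468 = 0.0331086
  w_II·f_II = 0.22 × 0.060398 = 0.0132876
  w_III·f_III = 0.34 × 0.00338162 = 0.00114975
Sum: 0.0331086 + 0.0132876 + 0.00114975 = 0.0475459
P(Class II | the observation) = 0.0132876 / 0.0475459 ≈ 0.279

0.279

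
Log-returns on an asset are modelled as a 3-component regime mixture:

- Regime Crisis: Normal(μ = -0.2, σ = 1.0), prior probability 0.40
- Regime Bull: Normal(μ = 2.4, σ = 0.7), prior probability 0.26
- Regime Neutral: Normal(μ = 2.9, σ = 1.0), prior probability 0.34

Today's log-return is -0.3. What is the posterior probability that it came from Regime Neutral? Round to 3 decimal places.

0.005

The responsibility of component k is P(Z=k) f_k(x) divided by Σ_j P(Z=j) f_j(x).
Normal densities:
  p_Crisis = 0.396953
  p_Bull = 0.000335114
  p_Neutral = 0.00238409
Weight by the priors:
  P(Z=Crisis)·p_Crisis = 0.40 × 0.396953 = 0.158781
  P(Z=Bull)·p_Bull = 0.26 × 0.000335114 = 8.71297e-05
  P(Z=Neutral)·p_Neutral = 0.34 × 0.00238409 = 0.00081059
Normaliser: 0.158781 + 8.71297e-05 + 0.00081059 = 0.159679
P(Regime Neutral | data) = 0.00081059 / 0.159679 ≈ 0.005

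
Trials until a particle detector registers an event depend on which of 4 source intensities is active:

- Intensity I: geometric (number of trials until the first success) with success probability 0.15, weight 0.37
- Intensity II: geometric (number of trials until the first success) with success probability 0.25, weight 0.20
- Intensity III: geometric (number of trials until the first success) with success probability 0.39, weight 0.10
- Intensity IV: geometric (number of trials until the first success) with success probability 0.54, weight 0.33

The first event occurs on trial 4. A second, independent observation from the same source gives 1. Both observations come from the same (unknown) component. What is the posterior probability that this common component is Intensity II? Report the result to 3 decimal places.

By Bayes' theorem, P(k | x) = π_k f_k(x) / Σ_j π_j f_j(x).
Since both observations come from the same component, the likelihood for component k is f_k(x₁)·f_k(x₂).
  f_I = [0.0921187] × [0.15] = 0.0138178
  f_II = [0.105469] × [0.25] = 0.0263672
  f_III = [0.0885226] × [0.39] = 0.0345238
  f_IV = [0.0525614] × [0.54] = 0.0283832
Multiply by the mixture weights:
  π_I·f_I = 0.37 × 0.0138178 = 0.00511259
  π_II·f_II = 0.20 × 0.0263672 = 0.00527344
  π_III·f_III = 0.10 × 0.0345238 = 0.00345238
  π_IV·f_IV = 0.33 × 0.0283832 = 0.00936645
Sum: 0.00511259 + 0.00527344 + 0.00345238 + 0.00936645 = 0.0232049
P(Intensity II | x₁, x₂) = 0.00527344 / 0.0232049 ≈ 0.227

0.227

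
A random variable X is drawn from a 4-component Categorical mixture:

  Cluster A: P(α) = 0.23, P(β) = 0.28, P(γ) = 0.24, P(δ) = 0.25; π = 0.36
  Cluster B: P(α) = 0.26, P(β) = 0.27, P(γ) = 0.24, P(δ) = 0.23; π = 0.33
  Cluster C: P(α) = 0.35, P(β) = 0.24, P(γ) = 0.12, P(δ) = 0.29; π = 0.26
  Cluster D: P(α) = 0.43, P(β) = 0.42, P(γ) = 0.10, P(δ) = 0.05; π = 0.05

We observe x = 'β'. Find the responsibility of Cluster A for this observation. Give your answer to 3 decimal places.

0.369

By Bayes' theorem, P(k | x) = w_k f_k(x) / Σ_j w_j f_j(x).
Evaluate each component's likelihood at the observed value:
  p_A = P(β | comp) = 0.28
  p_B = P(β | comp) = 0.27
  p_C = P(β | comp) = 0.24
  p_D = P(β | comp) = 0.42
Unnormalised posteriors:
  w_A·p_A = 0.36 × 0.28 = 0.1008
  w_B·p_B = 0.33 × 0.27 = 0.0891
  w_C·p_C = 0.26 × 0.24 = 0.0624
  w_D·p_D = 0.05 × 0.42 = 0.021
Denominator: 0.1008 + 0.0891 + 0.0624 + 0.021 = 0.2733
So the posterior for Cluster A is 0.1008 / 0.2733 ≈ 0.369.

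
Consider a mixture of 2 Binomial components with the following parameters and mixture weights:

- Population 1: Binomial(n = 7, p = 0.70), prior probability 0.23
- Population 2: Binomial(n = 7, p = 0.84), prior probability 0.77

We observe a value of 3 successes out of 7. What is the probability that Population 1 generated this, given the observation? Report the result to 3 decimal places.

0.681

P(component k | x) = w_k·f_k(x) / marginal(x), where marginal(x) = Σ_j w_j·f_j(x).
Binomial probabilities:
  p_1 = 0.0972405
  p_2 = 0.0135952
Multiply by the mixture weights:
  w_1·p_1 = 0.23 × 0.0972405 = 0.0223653
  w_2·p_2 = 0.77 × 0.0135952 = 0.0104683
Marginal: 0.0223653 + 0.0104683 = 0.0328336
P(Population 1 | the observation) = 0.0223653 / 0.0328336 ≈ 0.681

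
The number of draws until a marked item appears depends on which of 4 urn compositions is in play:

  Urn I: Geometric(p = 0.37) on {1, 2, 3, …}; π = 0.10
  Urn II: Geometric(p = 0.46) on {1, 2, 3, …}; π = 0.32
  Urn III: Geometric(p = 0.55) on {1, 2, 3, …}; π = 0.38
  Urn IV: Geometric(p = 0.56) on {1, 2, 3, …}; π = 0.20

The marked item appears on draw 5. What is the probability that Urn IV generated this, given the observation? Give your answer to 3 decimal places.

0.135

The responsibility of component k is π_k f_k(x) divided by Σ_j π_j f_j(x).
Evaluate each component's likelihood at the observed value:
  p_I = 0.37·(1−0.37)^4 = 0.37·0.15753 = 0.058286
  p_II = 0.46·(1−0.46)^4 = 0.46·0.0850306 = 0.0391141
  p_III = 0.55·(1−0.55)^4 = 0.55·0.0410062 = 0.0225534
  p_IV = 0.56·(1−0.56)^4 = 0.56·0.037481 = 0.0209893
Multiply by the mixture weights:
  π_I·p_I = 0.10 × 0.058286 = 0.0058286
  π_II·p_II = 0.32 × 0.0391141 = 0.0125165
  π_III·p_III = 0.38 × 0.0225534 = 0.00857031
  π_IV·p_IV = 0.20 × 0.0209893 = 0.00419787
Evidence: 0.0058286 + 0.0125165 + 0.00857031 + 0.00419787 = 0.0311133
P(Urn IV | data) = 0.00419787 / 0.0311133 ≈ 0.135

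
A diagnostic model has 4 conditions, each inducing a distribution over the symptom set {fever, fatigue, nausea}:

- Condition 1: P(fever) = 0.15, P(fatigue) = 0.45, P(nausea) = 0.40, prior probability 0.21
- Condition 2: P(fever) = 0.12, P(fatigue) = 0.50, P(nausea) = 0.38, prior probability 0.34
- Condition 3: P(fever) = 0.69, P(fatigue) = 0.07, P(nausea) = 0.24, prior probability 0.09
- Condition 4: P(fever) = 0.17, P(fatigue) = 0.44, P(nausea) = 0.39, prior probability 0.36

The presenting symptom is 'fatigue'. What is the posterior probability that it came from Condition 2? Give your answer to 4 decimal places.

The responsibility of component k is w_k f_k(x) divided by Σ_j w_j f_j(x).
Evaluate each component's likelihood at the observed value:
  L_1 = P(fatigue | comp) = 0.45
  L_2 = P(fatigue | comp) = 0.50
  L_3 = P(fatigue | comp) = 0.07
  L_4 = P(fatigue | comp) = 0.44
Weight by the priors:
  w_1·L_1 = 0.21 × 0.45 = 0.0945
  w_2·L_2 = 0.34 × 0.5 = 0.17
  w_3·L_3 = 0.09 × 0.07 = 0.0063
  w_4·L_4 = 0.36 × 0.44 = 0.1584
Denominator: 0.0945 + 0.17 + 0.0063 + 0.1584 = 0.4292
P(Condition 2 | x) = 0.17 / 0.4292 ≈ 0.3961

0.3961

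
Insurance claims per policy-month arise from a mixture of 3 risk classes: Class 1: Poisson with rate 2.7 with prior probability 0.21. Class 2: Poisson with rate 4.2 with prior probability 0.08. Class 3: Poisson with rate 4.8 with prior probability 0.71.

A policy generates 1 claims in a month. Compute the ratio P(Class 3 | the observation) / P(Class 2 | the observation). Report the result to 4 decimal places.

Only the two components matter; the odds are (π_i f_i(x)) / (π_j f_j(x)).
Poisson probabilities:
  p_1 = 0.181455
  p_2 = 0.0629814
  p_3 = 0.0395028
Odds = (0.71/0.08) × (0.0395028/0.0629814) = 8.875 × 0.627213 ≈ 5.5665

5.5665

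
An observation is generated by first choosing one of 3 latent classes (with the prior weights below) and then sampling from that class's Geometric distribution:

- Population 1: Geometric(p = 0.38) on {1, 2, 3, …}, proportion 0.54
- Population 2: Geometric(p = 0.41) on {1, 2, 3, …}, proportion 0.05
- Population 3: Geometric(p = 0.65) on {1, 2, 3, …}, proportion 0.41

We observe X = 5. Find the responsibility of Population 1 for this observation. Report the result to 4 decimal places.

P(component k | x) = P(Z=k)·f_k(x) / marginal(x), where marginal(x) = Σ_j P(Z=j)·f_j(x).
Geometric probabilities:
  p_1 = 0.0561501
  p_2 = 0.0496812
  p_3 = 0.00975406
Weight by the priors:
  P(Z=1)·p_1 = 0.54 × 0.0561501 = 0.030321
  P(Z=2)·p_2 = 0.05 × 0.0496812 = 0.00248406
  P(Z=3)·p_3 = 0.41 × 0.00975406 = 0.00399917
Marginal: 0.030321 + 0.00248406 + 0.00399917 = 0.0368043
P(Population 1 | x) = 0.030321 / 0.0368043 ≈ 0.8238

0.8238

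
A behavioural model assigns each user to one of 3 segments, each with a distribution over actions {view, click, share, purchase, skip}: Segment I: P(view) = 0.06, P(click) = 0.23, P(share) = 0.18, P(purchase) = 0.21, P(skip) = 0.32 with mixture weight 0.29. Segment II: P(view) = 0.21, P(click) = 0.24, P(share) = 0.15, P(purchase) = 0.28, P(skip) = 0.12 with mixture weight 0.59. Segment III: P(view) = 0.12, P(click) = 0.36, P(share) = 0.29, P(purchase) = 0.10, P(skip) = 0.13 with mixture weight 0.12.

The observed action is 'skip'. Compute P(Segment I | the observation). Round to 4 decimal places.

By Bayes' theorem, P(k | x) = π_k f_k(x) / Σ_j π_j f_j(x).
Evaluate each component's likelihood at the observed value:
  L_I = 0.32
  L_II = 0.12
  L_III = 0.13
Multiply by the mixture weights:
  π_I·L_I = 0.29 × 0.32 = 0.0928
  π_II·L_II = 0.59 × 0.12 = 0.0708
  π_III·L_III = 0.12 × 0.13 = 0.0156
Sum: 0.0928 + 0.0708 + 0.0156 = 0.1792
Responsibility of Segment I: 0.0928 / 0.1792 ≈ 0.5179

0.5179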